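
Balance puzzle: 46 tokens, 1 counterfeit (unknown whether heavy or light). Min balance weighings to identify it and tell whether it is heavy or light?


Let n = 46. 92 possibilities (n tokens × lighter/heavier); each weighing has 3 outcomes.
Bound for k weighings: say the first weighing puts j tokens on each pan. If it tips, the 2j weighed tokens remain suspects (each with a known direction) and k-1 weighings give 3^(k-1) outcomes; 3^(k-1) is odd, so 2j ≤ 3^(k-1) - 1. If it balances, the n - 2j unweighed tokens remain with direction unknown: 2(n - 2j) ≤ 3^(k-1) - 1 by the same parity argument. Adding, n ≤ (3^(k-1) - 1) + (3^(k-1) - 1)/2 = (3^k - 3)/2, and the classical three-group strategy achieves this (3 tokens in 2 weighings, 12 in 3, 39 in 4, 120 in 5).
So we need the smallest k with (3^k - 3)/2 ≥ 46.
k = 4: (3^4 - 3)/2 = 39 < 46 ✗
k = 5: (3^5 - 3)/2 = 120 ≥ 46 ✓

5


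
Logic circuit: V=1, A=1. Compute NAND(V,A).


V AND A = 1
NOT(1) = 0

0


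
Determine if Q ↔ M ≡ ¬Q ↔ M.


Expression 1: Q ↔ M
Expression 2: ¬Q ↔ M
Truth table (Q M | Expr1 Expr2):
  T T |   T     F   ← differ
  T F |   F     T   ← differ
  F T |   F     T   ← differ
  F F |   T     F   ← differ
Counterexample: Q=T, M=T gives Expr1 = T but Expr2 = F, so the expressions are NOT logically equivalent.

No


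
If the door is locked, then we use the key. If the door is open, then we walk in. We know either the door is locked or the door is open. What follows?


Constructive dilemma: (P → Q) ∧ (R → S), P ∨ R ⊢ Q ∨ S
Premise 1: the door is locked → we use the key
Premise 2: the door is open → we walk in
Premise 3: the door is locked ∨ the door is open
Case 1: Assuming the door is locked, then by Premise 1, we use the key.
Case 2: Assuming the door is open, then by Premise 2, we walk in.
Since one of the door is locked or the door is open must hold, we get we use the key or we walk in.

We use the key or we walk in.


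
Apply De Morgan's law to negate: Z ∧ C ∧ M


De Morgan's law: ¬(P ∧ Q ∧ R) ≡ ¬P ∨ ¬Q ∨ ¬R
¬(Z ∧ C ∧ M) = ¬Z ∨ ¬C ∨ ¬M

¬Z ∨ ¬C ∨ ¬M


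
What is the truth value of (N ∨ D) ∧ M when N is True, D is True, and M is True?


N = True, D = True, M = True
Step 1: N ∨ D = True OR True = True
Step 2: True ∧ M = True AND True = True
OR is true when at least one operand is true; AND requires both.

True


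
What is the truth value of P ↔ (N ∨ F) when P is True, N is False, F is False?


P = True, N = False, F = False
Step 1: N ∨ F = False OR False = False
Step 2: P ↔ (False): true when both sides have same truth value.
Result: True ↔ False = False

False


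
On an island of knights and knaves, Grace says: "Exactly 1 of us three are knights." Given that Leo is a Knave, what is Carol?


Grace claims exactly 1 knights among Grace, Leo, Carol.
Given: Leo is a Knave.

Case 1: Grace is a Knight (tells truth)
  Then exactly 1 of the three are knights.
  Counting Grace, Leo: 1 knight(s) so far. Need 0 more → Carol = Knave.
Case 2: Grace is a Knave (lies)
  Then the count is NOT 1.
  If Carol = Knight, count = 1 = 1 → claim would be true, contradicts lie.
  If Carol = Knave, count = 0 ≠ 1 → lie confirmed ✓

Carol is a Knave.

Knave


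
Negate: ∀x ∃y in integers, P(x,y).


Original: ∀x ∃y P(x,y)
Rule: ¬∀→∃, ¬∃→∀, negate predicate.
Negation: ∃x ∀y ¬P(x,y)

∃x ∀y ¬P(x,y)


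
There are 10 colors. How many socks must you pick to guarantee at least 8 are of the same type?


Pigeonhole: to guarantee k in one of n categories, need (k-1)×n + 1.
k = 8, n = 10
Minimum = (8-1) × 10 + 1 = 7 × 10 + 1

71


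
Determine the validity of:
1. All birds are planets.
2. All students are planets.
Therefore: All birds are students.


Premise 1: All birds are planets.
Premise 2: All students are planets.
Conclusion: All birds are students.
Fallacy: undistributed middle. planets is predicate in both.
Counterexample: birds and students could be disjoint subsets of planets.

Invalid


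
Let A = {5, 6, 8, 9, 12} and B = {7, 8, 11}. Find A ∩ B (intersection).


A = {5, 6, 8, 9, 12}
B = {7, 8, 11}
Operation: intersection
Elements in both: 8

{8}


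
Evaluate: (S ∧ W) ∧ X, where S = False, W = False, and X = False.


S = False, W = False, X = False
Step 1: S ∧ W = False AND False = False
Step 2: False ∧ X = False AND False = False
AND is true only when ALL operands are true.

False


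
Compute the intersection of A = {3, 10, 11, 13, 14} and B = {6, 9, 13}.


A = {3, 10, 11, 13, 14}
B = {6, 9, 13}
Operation: intersection
Elements in both: 13

{13}


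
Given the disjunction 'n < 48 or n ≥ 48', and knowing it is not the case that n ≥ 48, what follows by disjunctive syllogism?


Disjunctive syllogism: P ∨ Q, ¬P ⊢ Q
Disjunction: n < 48 ∨ n ≥ 48
We know it is not the case that n ≥ 48.
By disjunctive syllogism, the other disjunct must be true.

n < 48


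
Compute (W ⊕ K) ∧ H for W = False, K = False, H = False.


W = False, K = False, H = False
Step 1: W ⊕ K = False XOR False = False
Step 2: False ∧ H = False AND False = False
XOR true when exactly one of W,K is true; then AND with H.

False


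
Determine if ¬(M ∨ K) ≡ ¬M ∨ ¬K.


Expression 1: ¬(M ∨ K)
Expression 2: ¬M ∨ ¬K
Truth table (M K | Expr1 Expr2):
  T T |   F     F
  T F |   F     T   ← differ
  F T |   F     T   ← differ
  F F |   T     T
Counterexample: M=T, K=F gives Expr1 = F but Expr2 = T, so the expressions are NOT logically equivalent.

No


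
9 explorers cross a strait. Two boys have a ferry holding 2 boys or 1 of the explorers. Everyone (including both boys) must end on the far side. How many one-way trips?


Per crossing of one of the explorers: boys→, one←, one of the explorers→, one← = 4 trips
9 × 4 = 36, + 1 final boys→ = 37
Minimum trips = 37

37


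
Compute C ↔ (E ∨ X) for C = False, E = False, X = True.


C = False, E = False, X = True
Step 1: E ∨ X = False OR True = True
Step 2: C ↔ (True): true when both sides have same truth value.
Result: False ↔ True = False

False


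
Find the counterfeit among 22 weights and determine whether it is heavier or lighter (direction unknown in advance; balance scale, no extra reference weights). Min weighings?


Let n = 22. 44 possibilities (n weights × lighter/heavier); each weighing has 3 outcomes.
Bound for k weighings: say the first weighing puts j weights on each pan. If it tips, the 2j weighed weights remain suspects (each with a known direction) and k-1 weighings give 3^(k-1) outcomes; 3^(k-1) is odd, so 2j ≤ 3^(k-1) - 1. If it balances, the n - 2j unweighed weights remain with direction unknown: 2(n - 2j) ≤ 3^(k-1) - 1 by the same parity argument. Adding, n ≤ (3^(k-1) - 1) + (3^(k-1) - 1)/2 = (3^k - 3)/2, and the classical three-group strategy achieves this (3 weights in 2 weighings, 12 in 3, 39 in 4, 120 in 5).
So we need the smallest k with (3^k - 3)/2 ≥ 22.
k = 3: (3^3 - 3)/2 = 12 < 22 ✗
k = 4: (3^4 - 3)/2 = 39 ≥ 22 ✓

4


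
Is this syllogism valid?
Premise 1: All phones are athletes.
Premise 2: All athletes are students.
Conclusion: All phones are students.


Premise 1: All phones are athletes.
Premise 2: All athletes are students.
Conclusion: All phones are students.
Barbara syllogism (AAA-1): All A are B, All B are C → All A are C.
Middle term (athletes) distributed in premise 2.

Valid


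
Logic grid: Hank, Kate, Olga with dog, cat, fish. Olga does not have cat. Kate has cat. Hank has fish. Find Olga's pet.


From clues:
  Hank → fish
  Kate → cat
By elimination, Olga gets the remaining.

dog


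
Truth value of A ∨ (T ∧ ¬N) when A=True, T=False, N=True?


A = True, T = False, N = True
Expression: A ∨ (T ∧ ¬N)
Step 1: ¬N = NOT True = False
Step 2: T ∧ ¬N = False AND False = False
Step 3: A ∨ (False) = True OR False = True

True


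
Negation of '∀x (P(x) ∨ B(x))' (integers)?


Original: ∀x (P(x) ∨ B(x))
Rule: ¬∀→∃, ¬∃→∀, negate predicate.
Negation: ∃x (¬P(x) ∧ ¬B(x))

∃x (¬P(x) ∧ ¬B(x))


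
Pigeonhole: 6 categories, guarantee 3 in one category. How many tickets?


Pigeonhole: to guarantee k in one of n categories, need (k-1)×n + 1.
k = 3, n = 6
Minimum = (3-1) × 6 + 1 = 2 × 6 + 1

13


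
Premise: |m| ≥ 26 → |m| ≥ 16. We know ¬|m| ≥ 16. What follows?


Modus tollens: P → Q, ¬Q ⊢ ¬P
P: |m| ≥ 26
Q: |m| ≥ 16
We have P → Q and Q is false.
By modus tollens, P must be false.

It is not the case that |m| ≥ 26


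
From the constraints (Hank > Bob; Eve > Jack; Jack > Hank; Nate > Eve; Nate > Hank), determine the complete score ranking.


Constraints: Hank > Bob; Eve > Jack; Jack > Hank; Nate > Eve; Nate > Hank
Method: at each step, the next-highest is the one remaining person who never appears on the smaller side of a constraint between remaining people.
  Step 1: remaining {Eve, Bob, Nate, Hank, Jack}; on the smaller side: {Eve, Bob, Hank, Jack} → Nate is next (Nate > Eve; Nate > Hank).
  Step 2: remaining {Eve, Bob, Hank, Jack}; on the smaller side: {Bob, Hank, Jack} → Eve is next (Eve > Jack).
  Step 3: remaining {Bob, Hank, Jack}; on the smaller side: {Bob, Hank} → Jack is next (Jack > Hank).
  Step 4: remaining {Bob, Hank}; on the smaller side: {Bob} → Hank is next (Hank > Bob).
  Step 5: only Bob remains → lowest.
Final ranking (highest to lowest):

Nate > Eve > Jack > Hank > Bob


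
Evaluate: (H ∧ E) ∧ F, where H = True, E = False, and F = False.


H = True, E = False, F = False
Step 1: H ∧ E = True AND False = False
Step 2: False ∧ F = False AND False = False
AND is true only when ALL operands are true.

False


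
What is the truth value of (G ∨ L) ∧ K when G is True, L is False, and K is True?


G = True, L = False, K = True
Step 1: G ∨ L = True OR False = True
Step 2: True ∧ K = True AND True = True
OR is true when at least one operand is true; AND requires both.

True


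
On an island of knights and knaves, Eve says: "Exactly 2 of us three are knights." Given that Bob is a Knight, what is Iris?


Eve claims exactly 2 knights among Eve, Bob, Iris.
Given: Bob is a Knight.

Case 1: Eve is a Knight (tells truth)
  Then exactly 2 of the three are knights.
  Counting Eve, Bob: 2 knight(s) so far. Need 0 more → Iris = Knave.
Case 2: Eve is a Knave (lies)
  Then the count is NOT 2.
  If Iris = Knight, count = 2 = 2 → claim would be true, contradicts lie.
  If Iris = Knave, count = 1 ≠ 2 → lie confirmed ✓

Iris is a Knave.

Knave


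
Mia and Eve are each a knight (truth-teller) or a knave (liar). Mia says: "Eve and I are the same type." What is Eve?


Mia says: "Eve and I are the same type."
Case 1: Mia is a Knight (truth-teller)
  Statement is true → they ARE the same → Eve is also a Knight
Case 2: Mia is a Knave (liar)
  Statement is false → they are NOT the same → Eve is a Knight
In both cases, Eve is a Knight.

Knight


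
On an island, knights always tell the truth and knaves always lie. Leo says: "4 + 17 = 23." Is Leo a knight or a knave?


Statement: "4 + 17 = 23."
Actual: 4 + 17 = 21
Claimed: 23
Statement is FALSE → Leo lies → Knave

Knave


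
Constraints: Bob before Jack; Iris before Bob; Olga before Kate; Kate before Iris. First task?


Constraints: Bob before Jack; Iris before Bob; Olga before Kate; Kate before Iris
The first task can have nothing scheduled before it, so it must never appear on the right of a 'before'.
Tasks appearing after some 'before': Jack, Bob, Kate, Iris.
The only task not in that list is Olga → it is first.

Olga


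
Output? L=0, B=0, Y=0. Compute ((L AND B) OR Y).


L AND B = 0&0 = 0
0 OR 0 = 0

0


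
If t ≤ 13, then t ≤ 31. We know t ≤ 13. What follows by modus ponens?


Modus ponens: P → Q, P ⊢ Q
P: t ≤ 13
Q: t ≤ 31
We have P → Q and P is true.
By modus ponens, Q must be true.

t ≤ 31


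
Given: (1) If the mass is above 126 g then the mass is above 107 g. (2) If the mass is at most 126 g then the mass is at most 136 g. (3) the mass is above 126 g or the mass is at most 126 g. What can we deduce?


Constructive dilemma: (P → Q) ∧ (R → S), P ∨ R ⊢ Q ∨ S
Premise 1: the mass is above 126 g → the mass is above 107 g
Premise 2: the mass is at most 126 g → the mass is at most 136 g
Premise 3: the mass is above 126 g ∨ the mass is at most 126 g
Case 1: Assuming the mass is above 126 g, then by Premise 1, the mass is above 107 g.
Case 2: Assuming the mass is at most 126 g, then by Premise 2, the mass is at most 136 g.
Since one of the mass is above 126 g or the mass is at most 126 g must hold, we get the mass is above 107 g or the mass is at most 136 g.

The mass is above 107 g or the mass is at most 136 g.


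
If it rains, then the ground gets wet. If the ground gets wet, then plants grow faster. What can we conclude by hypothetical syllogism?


Hypothetical syllogism: P → Q, Q → R ⊢ P → R
Premise 1: it rains → the ground gets wet
Premise 2: the ground gets wet → plants grow faster
Chain the implications: the middle term (the ground gets wet) links the two.
Conclusion: If it rains, then plants grow faster.

If it rains, then plants grow faster.


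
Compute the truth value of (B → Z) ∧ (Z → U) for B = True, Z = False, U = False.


B = True, Z = False, U = False
Step 1: B → Z is false only when B=True and Z=False. Result: False
Step 2: Z → U is false only when Z=True and U=False. Result: True
Step 3: False ∧ True = False

False


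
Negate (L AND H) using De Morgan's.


De Morgan's law: ¬(P ∧ Q) ≡ ¬P ∨ ¬Q
¬(L ∧ H) = ¬L ∨ ¬H

¬L ∨ ¬H


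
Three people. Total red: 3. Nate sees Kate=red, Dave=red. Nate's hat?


Total red = 3, seen red = 2
Own red = 3 - 2 = 1
Nate's hat is red.

red


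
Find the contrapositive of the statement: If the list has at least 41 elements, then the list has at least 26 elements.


Original: If the list has at least 41 elements, then the list has at least 26 elements
Contrapositive: If ¬Q, then ¬P
Negate Q: not (the list has at least 26 elements)
Negate P: not (the list has at least 41 elements)

If not (the list has at least 26 elements), then not (the list has at least 41 elements).


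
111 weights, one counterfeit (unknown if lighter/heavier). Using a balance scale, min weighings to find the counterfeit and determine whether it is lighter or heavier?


Let n = 111. 222 possibilities (n weights × lighter/heavier); each weighing has 3 outcomes.
Bound for k weighings: say the first weighing puts j weights on each pan. If it tips, the 2j weighed weights remain suspects (each with a known direction) and k-1 weighings give 3^(k-1) outcomes; 3^(k-1) is odd, so 2j ≤ 3^(k-1) - 1. If it balances, the n - 2j unweighed weights remain with direction unknown: 2(n - 2j) ≤ 3^(k-1) - 1 by the same parity argument. Adding, n ≤ (3^(k-1) - 1) + (3^(k-1) - 1)/2 = (3^k - 3)/2, and the classical three-group strategy achieves this (3 weights in 2 weighings, 12 in 3, 39 in 4, 120 in 5).
So we need the smallest k with (3^k - 3)/2 ≥ 111.
k = 4: (3^4 - 3)/2 = 39 < 111 ✗
k = 5: (3^5 - 3)/2 = 120 ≥ 111 ✓

5


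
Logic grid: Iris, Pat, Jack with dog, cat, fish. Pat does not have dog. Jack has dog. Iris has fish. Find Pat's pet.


From clues:
  Jack → dog
  Iris → fish
By elimination, Pat gets the remaining.

cat


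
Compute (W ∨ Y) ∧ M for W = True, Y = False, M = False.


W = True, Y = False, M = False
Step 1: W ∨ Y = True OR False = True
Step 2: True ∧ M = True AND False = False
OR is true when at least one operand is true; AND requires both.

False


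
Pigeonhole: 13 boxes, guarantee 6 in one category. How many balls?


Pigeonhole: to guarantee k in one of n categories, need (k-1)×n + 1.
k = 6, n = 13
Minimum = (6-1) × 13 + 1 = 5 × 13 + 1

66


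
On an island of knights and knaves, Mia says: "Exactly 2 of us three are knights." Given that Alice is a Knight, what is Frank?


Mia claims exactly 2 knights among Mia, Alice, Frank.
Given: Alice is a Knight.

Case 1: Mia is a Knight (tells truth)
  Then exactly 2 of the three are knights.
  Counting Mia, Alice: 2 knight(s) so far. Need 0 more → Frank = Knave.
Case 2: Mia is a Knave (lies)
  Then the count is NOT 2.
  If Frank = Knight, count = 2 = 2 → claim would be true, contradicts lie.
  If Frank = Knave, count = 1 ≠ 2 → lie confirmed ✓

Frank is a Knave.

Knave


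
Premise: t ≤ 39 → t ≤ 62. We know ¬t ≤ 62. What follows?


Modus tollens: P → Q, ¬Q ⊢ ¬P
P: t ≤ 39
Q: t ≤ 62
We have P → Q and Q is false.
By modus tollens, P must be false.

It is not the case that t ≤ 39


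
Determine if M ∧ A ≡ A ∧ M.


Expression 1: M ∧ A
Expression 2: A ∧ M
Truth table (M A | Expr1 Expr2):
  T T |   T     T
  T F |   F     F
  F T |   F     F
  F F |   F     F
All 4 rows agree, so the expressions are logically equivalent.

Yes


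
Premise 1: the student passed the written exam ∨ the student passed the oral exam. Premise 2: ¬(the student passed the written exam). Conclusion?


Disjunctive syllogism: P ∨ Q, ¬P ⊢ Q
Disjunction: the student passed the written exam ∨ the student passed the oral exam
We know it is not the case that the student passed the written exam.
By disjunctive syllogism, the other disjunct must be true.

The student passed the oral exam


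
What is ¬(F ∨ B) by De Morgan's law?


De Morgan's law: ¬(P ∨ Q) ≡ ¬P ∧ ¬Q
¬(F ∨ B) = ¬F ∧ ¬B

¬F ∧ ¬B


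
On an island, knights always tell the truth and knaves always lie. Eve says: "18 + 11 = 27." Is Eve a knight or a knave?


Statement: "18 + 11 = 27."
Actual: 18 + 11 = 29
Claimed: 27
Statement is FALSE → Eve lies → Knave

Knave


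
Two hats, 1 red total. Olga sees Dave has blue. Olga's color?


Total red = 1, Dave = blue
Red accounted for: 0
Remaining for Olga: 1
Olga's hat is red.

red


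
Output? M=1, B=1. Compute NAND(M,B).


M AND B = 1
NOT(1) = 0

0


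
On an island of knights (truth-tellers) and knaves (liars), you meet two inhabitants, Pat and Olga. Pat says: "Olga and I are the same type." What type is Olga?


Pat says: "Olga and I are the same type."
Case 1: Pat is a Knight (truth-teller)
  Statement is true → they ARE the same → Olga is also a Knight
Case 2: Pat is a Knave (liar)
  Statement is false → they are NOT the same → Olga is a Knight
In both cases, Olga is a Knight.

Knight


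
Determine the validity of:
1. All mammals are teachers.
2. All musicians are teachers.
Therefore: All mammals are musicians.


Premise 1: All mammals are teachers.
Premise 2: All musicians are teachers.
Conclusion: All mammals are musicians.
Fallacy: undistributed middle. teachers is predicate in both.
Counterexample: mammals and musicians could be disjoint subsets of teachers.

Invalid


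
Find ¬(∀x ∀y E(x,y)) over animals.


Original: ∀x ∀y E(x,y)
Rule: ¬∀→∃, ¬∃→∀, negate predicate.
Negation: ∃x ∃y ¬E(x,y)

∃x ∃y ¬E(x,y)


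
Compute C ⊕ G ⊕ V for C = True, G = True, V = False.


C = True, G = True, V = False
Step 1: C ⊕ G = True XOR True = False
Step 2: False ⊕ V = False XOR False = False
XOR is true when an odd number of operands are true.

False


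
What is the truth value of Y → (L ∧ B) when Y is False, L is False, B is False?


Y = False, L = False, B = False
Step 1: L ∧ B = False AND False = False
Step 2: Y → (False): false only when Y=True and consequent=False.
Result: True

True


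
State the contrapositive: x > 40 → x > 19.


Original: If x > 40, then x > 19
Contrapositive: If ¬Q, then ¬P
Negate Q: not (x > 19)
Negate P: not (x > 40)

If not (x > 19), then not (x > 40).


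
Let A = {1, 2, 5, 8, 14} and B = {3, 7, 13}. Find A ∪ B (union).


A = {1, 2, 5, 8, 14}
B = {3, 7, 13}
Operation: union
All elements combined: 1, 2, 3, 5, 7, 8, 13, 14

{1, 2, 3, 5, 7, 8, 13, 14}


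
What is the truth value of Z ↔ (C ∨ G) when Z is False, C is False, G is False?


Z = False, C = False, G = False
Step 1: C ∨ G = False OR False = False
Step 2: Z ↔ (False): true when both sides have same truth value.
Result: False ↔ False = True

True


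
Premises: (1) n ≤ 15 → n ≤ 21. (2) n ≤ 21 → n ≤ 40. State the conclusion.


Hypothetical syllogism: P → Q, Q → R ⊢ P → R
Premise 1: n ≤ 15 → n ≤ 21
Premise 2: n ≤ 21 → n ≤ 40
Chain the implications: the middle term (n ≤ 21) links the two.
Conclusion: If n ≤ 15, then n ≤ 40.

If n ≤ 15, then n ≤ 40.


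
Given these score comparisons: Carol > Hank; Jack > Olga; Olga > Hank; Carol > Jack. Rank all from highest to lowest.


Constraints: Carol > Hank; Jack > Olga; Olga > Hank; Carol > Jack
Method: at each step, the next-highest is the one remaining person who never appears on the smaller side of a constraint between remaining people.
  Step 1: remaining {Olga, Hank, Jack, Carol}; on the smaller side: {Olga, Hank, Jack} → Carol is next (Carol > Hank; Carol > Jack).
  Step 2: remaining {Olga, Hank, Jack}; on the smaller side: {Olga, Hank} → Jack is next (Jack > Olga).
  Step 3: remaining {Olga, Hank}; on the smaller side: {Hank} → Olga is next (Olga > Hank).
  Step 4: only Hank remains → lowest.
Final ranking (highest to lowest):

Carol > Jack > Olga > Hank


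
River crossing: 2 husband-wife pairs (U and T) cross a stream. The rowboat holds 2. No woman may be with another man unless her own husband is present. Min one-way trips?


Label couples U and T.
1. WU+WT → (far: WU,WT; near: HU,HT)
2. WU ←   (far: WT; near: HU,HT,WU)
3. HU+HT → (far: HU,HT,WT; near: WU)
4. HU ←   (far: HT,WT; near: HU,WU)  — HU returns, since WU is alone on near bank
5. HU+WU → (far: all four; near: empty)
Every state respects the constraint.
Minimum trips = 5

5


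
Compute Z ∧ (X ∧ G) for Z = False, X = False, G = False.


Z = False, X = False, G = False
Step 1: X ∧ G = False AND False = False
Step 2: Z ∧ False = False AND False = False
AND is true only when ALL operands are true.

False


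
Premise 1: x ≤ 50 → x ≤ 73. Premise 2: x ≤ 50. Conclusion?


Modus ponens: P → Q, P ⊢ Q
P: x ≤ 50
Q: x ≤ 73
We have P → Q and P is true.
By modus ponens, Q must be true.

x ≤ 73


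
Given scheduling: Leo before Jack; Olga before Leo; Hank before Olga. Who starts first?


Constraints: Leo before Jack; Olga before Leo; Hank before Olga
The first task can have nothing scheduled before it, so it must never appear on the right of a 'before'.
Tasks appearing after some 'before': Jack, Leo, Olga.
The only task not in that list is Hank → it is first.

Hank


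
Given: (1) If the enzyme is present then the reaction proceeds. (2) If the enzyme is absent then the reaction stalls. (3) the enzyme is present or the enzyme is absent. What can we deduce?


Constructive dilemma: (P → Q) ∧ (R → S), P ∨ R ⊢ Q ∨ S
Premise 1: the enzyme is present → the reaction proceeds
Premise 2: the enzyme is absent → the reaction stalls
Premise 3: the enzyme is present ∨ the enzyme is absent
Case 1: Assuming the enzyme is present, then by Premise 1, the reaction proceeds.
Case 2: Assuming the enzyme is absent, then by Premise 2, the reaction stalls.
Since one of the enzyme is present or the enzyme is absent must hold, we get the reaction proceeds or the reaction stalls.

The reaction proceeds or the reaction stalls.


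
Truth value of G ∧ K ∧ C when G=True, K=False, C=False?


G = True, K = False, C = False
Expression: G ∧ K ∧ C
Step 1: G ∧ K = True AND False = False
Step 2: (False) ∧ C = False AND False = False

False


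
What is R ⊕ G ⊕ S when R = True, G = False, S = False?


R = True, G = False, S = False
Step 1: R ⊕ G = True XOR False = True
Step 2: True ⊕ S = True XOR False = True
XOR is true when an odd number of operands are true.

True


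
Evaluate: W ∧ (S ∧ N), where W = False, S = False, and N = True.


W = False, S = False, N = True
Step 1: S ∧ N = False AND True = False
Step 2: W ∧ False = False AND False = False
AND is true only when ALL operands are true.

False


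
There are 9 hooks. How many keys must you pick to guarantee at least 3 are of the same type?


Pigeonhole: to guarantee k in one of n categories, need (k-1)×n + 1.
k = 3, n = 9
Minimum = (3-1) × 9 + 1 = 2 × 9 + 1

19


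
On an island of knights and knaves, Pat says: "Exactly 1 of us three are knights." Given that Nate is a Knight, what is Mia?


Pat claims exactly 1 knights among Pat, Nate, Mia.
Given: Nate is a Knight.

Case 1: Pat is a Knight (tells truth)
  Then exactly 1 of the three are knights.
  Counting Pat, Nate: 2 knight(s) so far. Need -1 more → impossible.
Case 2: Pat is a Knave (lies)
  Then the count is NOT 1.
  If Mia = Knave, count = 1 = 1 → claim would be true, contradicts lie.
  If Mia = Knight, count = 2 ≠ 1 → lie confirmed ✓

Mia is a Knight.

Knight


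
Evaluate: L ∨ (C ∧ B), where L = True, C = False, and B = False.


L = True, C = False, B = False
Step 1: C ∧ B = False AND False = False
Step 2: L ∨ False = True OR False = True
AND evaluated first (higher precedence); then OR applied.

True


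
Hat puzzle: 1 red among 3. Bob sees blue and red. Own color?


Total red = 1, seen red = 1
Own red = 1 - 1 = 0
Bob's hat is blue.

blue


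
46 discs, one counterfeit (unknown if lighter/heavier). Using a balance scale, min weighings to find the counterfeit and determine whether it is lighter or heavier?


Let n = 46. 92 possibilities (n discs × lighter/heavier); each weighing has 3 outcomes.
Bound for k weighings: say the first weighing puts j discs on each pan. If it tips, the 2j weighed discs remain suspects (each with a known direction) and k-1 weighings give 3^(k-1) outcomes; 3^(k-1) is odd, so 2j ≤ 3^(k-1) - 1. If it balances, the n - 2j unweighed discs remain with direction unknown: 2(n - 2j) ≤ 3^(k-1) - 1 by the same parity argument. Adding, n ≤ (3^(k-1) - 1) + (3^(k-1) - 1)/2 = (3^k - 3)/2, and the classical three-group strategy achieves this (3 discs in 2 weighings, 12 in 3, 39 in 4, 120 in 5).
So we need the smallest k with (3^k - 3)/2 ≥ 46.
k = 4: (3^4 - 3)/2 = 39 < 46 ✗
k = 5: (3^5 - 3)/2 = 120 ≥ 46 ✓

5


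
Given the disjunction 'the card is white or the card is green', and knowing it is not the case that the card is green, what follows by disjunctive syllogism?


Disjunctive syllogism: P ∨ Q, ¬P ⊢ Q
Disjunction: the card is white ∨ the card is green
We know it is not the case that the card is green.
By disjunctive syllogism, the other disjunct must be true.

The card is white


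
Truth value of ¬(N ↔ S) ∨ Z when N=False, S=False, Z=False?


N = False, S = False, Z = False
Expression: ¬(N ↔ S) ∨ Z
Step 1: N ↔ S = (False iff False) = True
Step 2: ¬(N ↔ S) = NOT True = False
Step 3: (False) ∨ Z = False OR False = False

False


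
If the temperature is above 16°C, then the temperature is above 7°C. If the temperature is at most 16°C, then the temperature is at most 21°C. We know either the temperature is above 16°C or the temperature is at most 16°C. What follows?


Constructive dilemma: (P → Q) ∧ (R → S), P ∨ R ⊢ Q ∨ S
Premise 1: the temperature is above 16°C → the temperature is above 7°C
Premise 2: the temperature is at most 16°C → the temperature is at most 21°C
Premise 3: the temperature is above 16°C ∨ the temperature is at most 16°C
Case 1: Assuming the temperature is above 16°C, then by Premise 1, the temperature is above 7°C.
Case 2: Assuming the temperature is at most 16°C, then by Premise 2, the temperature is at most 21°C.
Since one of the temperature is above 16°C or the temperature is at most 16°C must hold, we get the temperature is above 7°C or the temperature is at most 21°C.

The temperature is above 7°C or the temperature is at most 21°C.


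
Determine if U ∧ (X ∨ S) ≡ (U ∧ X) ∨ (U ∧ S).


Expression 1: U ∧ (X ∨ S)
Expression 2: (U ∧ X) ∨ (U ∧ S)
Truth table (U X S | Expr1 Expr2):
  T T T |   T     T
  T T F |   T     T
  T F T |   T     T
  T F F |   F     F
  F T T |   F     F
  F T F |   F     F
  F F T |   F     F
  F F F |   F     F
All 8 rows agree, so the expressions are logically equivalent.

Yes


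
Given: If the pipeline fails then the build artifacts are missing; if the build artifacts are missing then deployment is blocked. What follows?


Hypothetical syllogism: P → Q, Q → R ⊢ P → R
Premise 1: the pipeline fails → the build artifacts are missing
Premise 2: the build artifacts are missing → deployment is blocked
Chain the implications: the middle term (the build artifacts are missing) links the two.
Conclusion: If the pipeline fails, then deployment is blocked.

If the pipeline fails, then deployment is blocked.


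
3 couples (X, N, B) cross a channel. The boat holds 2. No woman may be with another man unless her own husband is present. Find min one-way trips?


Label couples X, N, B (H = husband, W = wife).
Counting alone: 6 people, the boat carries 2 and someone must bring it back, so each round trip nets at most +1 on the far side until the last crossing → at least 9 trips. The jealousy constraint makes 9 impossible; the shortest valid schedule has 11:
1. WX+WN →  (far: WX,WN; near: HX,HN,HB,WB)
2. WX ←       (far: WN; near: HX,HN,HB,WX,WB)
3. WX+WB →  (far: WX,WN,WB; near: HX,HN,HB)
4. WX ←       (far: WN,WB; near: HX,HN,HB,WX)
5. HN+HB →  (far: HN,WN,HB,WB; near: HX,WX)
6. HN+WN ←  (far: HB,WB; near: HX,WX,HN,WN)
7. HX+HN →  (far: HX,HN,HB,WB; near: WX,WN)
8. WB ←       (far: HX,HN,HB; near: WX,WN,WB)
9. WX+WN →  (far: HX,WX,HN,WN,HB; near: WB)
10. HB ←      (far: HX,WX,HN,WN; near: HB,WB)
11. HB+WB → (far: all six; near: empty)
In every state each wife is either with her husband or with no other man.
Minimum trips = 11

11


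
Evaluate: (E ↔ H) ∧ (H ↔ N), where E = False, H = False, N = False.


E = False, H = False, N = False
Step 1: E ↔ H is true when E and H have the same value. Result: True
Step 2: H ↔ N is true when H and N have the same value. Result: True
Step 3: True ∧ True = True

True


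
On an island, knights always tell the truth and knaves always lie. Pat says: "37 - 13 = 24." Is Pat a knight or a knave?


Statement: "37 - 13 = 24."
Actual: 37 - 13 = 24
Claimed: 24
Statement is TRUE → Pat tells the truth → Knight

Knight


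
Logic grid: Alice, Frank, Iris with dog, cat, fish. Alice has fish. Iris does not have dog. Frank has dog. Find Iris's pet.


From clues:
  Frank → dog
  Alice → fish
By elimination, Iris gets the remaining.

cat


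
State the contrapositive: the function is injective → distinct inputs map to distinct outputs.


Original: If the function is injective, then distinct inputs map to distinct outputs
Contrapositive: If ¬Q, then ¬P
Negate Q: not (distinct inputs map to distinct outputs)
Negate P: not (the function is injective)

If not (distinct inputs map to distinct outputs), then not (the function is injective).


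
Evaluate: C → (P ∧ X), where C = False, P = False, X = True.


C = False, P = False, X = True
Step 1: P ∧ X = False AND True = False
Step 2: C → (False): false only when C=True and consequent=False.
Result: True

True


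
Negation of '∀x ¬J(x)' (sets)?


Original: ∀x ¬J(x)
Rule: ¬∀→∃, ¬∃→∀, negate predicate.
Negation: ∃x J(x)

∃x J(x)


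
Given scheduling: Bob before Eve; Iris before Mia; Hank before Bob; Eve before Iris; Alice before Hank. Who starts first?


Constraints: Bob before Eve; Iris before Mia; Hank before Bob; Eve before Iris; Alice before Hank
The first task can have nothing scheduled before it, so it must never appear on the right of a 'before'.
Tasks appearing after some 'before': Eve, Mia, Bob, Iris, Hank.
The only task not in that list is Alice → it is first.

Alice


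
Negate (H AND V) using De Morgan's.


De Morgan's law: ¬(P ∧ Q) ≡ ¬P ∨ ¬Q
¬(H ∧ V) = ¬H ∨ ¬V

¬H ∨ ¬V


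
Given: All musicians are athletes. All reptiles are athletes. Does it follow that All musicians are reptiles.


Premise 1: All musicians are athletes.
Premise 2: All reptiles are athletes.
Conclusion: All musicians are reptiles.
Fallacy: undistributed middle. athletes is predicate in both.
Counterexample: musicians and reptiles could be disjoint subsets of athletes.

Invalid


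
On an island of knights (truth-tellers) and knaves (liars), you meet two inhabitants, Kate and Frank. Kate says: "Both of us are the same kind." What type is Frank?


Kate says: "Both of us are the same kind."
Case 1: Kate is a Knight (truth-teller)
  Statement is true → they ARE the same → Frank is also a Knight
Case 2: Kate is a Knave (liar)
  Statement is false → they are NOT the same → Frank is a Knight
In both cases, Frank is a Knight.

Knight


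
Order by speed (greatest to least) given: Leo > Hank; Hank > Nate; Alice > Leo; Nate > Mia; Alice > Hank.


Constraints: Leo > Hank; Hank > Nate; Alice > Leo; Nate > Mia; Alice > Hank
Method: at each step, the next-highest is the one remaining person who never appears on the smaller side of a constraint between remaining people.
  Step 1: remaining {Nate, Alice, Leo, Hank, Mia}; on the smaller side: {Nate, Leo, Hank, Mia} → Alice is next (Alice > Leo; Alice > Hank).
  Step 2: remaining {Nate, Leo, Hank, Mia}; on the smaller side: {Nate, Hank, Mia} → Leo is next (Leo > Hank).
  Step 3: remaining {Nate, Hank, Mia}; on the smaller side: {Nate, Mia} → Hank is next (Hank > Nate).
  Step 4: remaining {Nate, Mia}; on the smaller side: {Mia} → Nate is next (Nate > Mia).
  Step 5: only Mia remains → lowest.
Final ranking (highest to lowest):

Alice > Leo > Hank > Nate > Mia


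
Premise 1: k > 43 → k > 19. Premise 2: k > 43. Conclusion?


Modus ponens: P → Q, P ⊢ Q
P: k > 43
Q: k > 19
We have P → Q and P is true.
By modus ponens, Q must be true.

k > 19


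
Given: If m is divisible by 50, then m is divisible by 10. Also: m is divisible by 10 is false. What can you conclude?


Modus tollens: P → Q, ¬Q ⊢ ¬P
P: m is divisible by 50
Q: m is divisible by 10
We have P → Q and Q is false.
By modus tollens, P must be false.

It is not the case that m is divisible by 50


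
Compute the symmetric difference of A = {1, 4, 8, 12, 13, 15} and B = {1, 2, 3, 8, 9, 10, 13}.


A = {1, 4, 8, 12, 13, 15}
B = {1, 2, 3, 8, 9, 10, 13}
Operation: symmetric difference
In A only: [4, 12, 15], in B only: [2, 3, 9, 10]

{2, 3, 4, 9, 10, 12, 15}


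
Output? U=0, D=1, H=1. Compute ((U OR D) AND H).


U OR D = 0|1 = 1
1 AND 1 = 1

1


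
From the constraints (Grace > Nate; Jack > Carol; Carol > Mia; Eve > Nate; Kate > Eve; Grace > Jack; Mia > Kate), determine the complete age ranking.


Constraints: Grace > Nate; Jack > Carol; Carol > Mia; Eve > Nate; Kate > Eve; Grace > Jack; Mia > Kate
Method: at each step, the next-highest is the one remaining person who never appears on the smaller side of a constraint between remaining people.
  Step 1: remaining {Mia, Jack, Eve, Grace, Carol, Kate, Nate}; on the smaller side: {Mia, Jack, Eve, Carol, Kate, Nate} → Grace is next (Grace > Nate; Grace > Jack).
  Step 2: remaining {Mia, Jack, Eve, Carol, Kate, Nate}; on the smaller side: {Mia, Eve, Carol, Kate, Nate} → Jack is next (Jack > Carol).
  Step 3: remaining {Mia, Eve, Carol, Kate, Nate}; on the smaller side: {Mia, Eve, Kate, Nate} → Carol is next (Carol > Mia).
  Step 4: remaining {Mia, Eve, Kate, Nate}; on the smaller side: {Eve, Kate, Nate} → Mia is next (Mia > Kate).
  Step 5: remaining {Eve, Kate, Nate}; on the smaller side: {Eve, Nate} → Kate is next (Kate > Eve).
  Step 6: remaining {Eve, Nate}; on the smaller side: {Nate} → Eve is next (Eve > Nate).
  Step 7: only Nate remains → lowest.
Final ranking (highest to lowest):

Grace > Jack > Carol > Mia > Kate > Eve > Nate


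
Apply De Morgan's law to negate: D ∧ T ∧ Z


De Morgan's law: ¬(P ∧ Q ∧ R) ≡ ¬P ∨ ¬Q ∨ ¬R
¬(D ∧ T ∧ Z) = ¬D ∨ ¬T ∨ ¬Z

¬D ∨ ¬T ∨ ¬Z


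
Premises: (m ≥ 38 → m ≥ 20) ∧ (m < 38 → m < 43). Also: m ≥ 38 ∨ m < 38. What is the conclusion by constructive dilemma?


Constructive dilemma: (P → Q) ∧ (R → S), P ∨ R ⊢ Q ∨ S
Premise 1: m ≥ 38 → m ≥ 20
Premise 2: m < 38 → m < 43
Premise 3: m ≥ 38 ∨ m < 38
Case 1: Assuming m ≥ 38, then by Premise 1, m ≥ 20.
Case 2: Assuming m < 38, then by Premise 2, m < 43.
Since one of m ≥ 38 or m < 38 must hold, we get m ≥ 20 or m < 43.

m ≥ 20 or m < 43.


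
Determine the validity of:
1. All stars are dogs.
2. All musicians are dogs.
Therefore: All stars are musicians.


Premise 1: All stars are dogs.
Premise 2: All musicians are dogs.
Conclusion: All stars are musicians.
Fallacy: undistributed middle. dogs is predicate in both.
Counterexample: stars and musicians could be disjoint subsets of dogs.

Invalid


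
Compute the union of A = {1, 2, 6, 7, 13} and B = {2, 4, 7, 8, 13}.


A = {1, 2, 6, 7, 13}
B = {2, 4, 7, 8, 13}
Operation: union
All elements combined: 1, 2, 4, 6, 7, 8, 13

{1, 2, 4, 6, 7, 8, 13}


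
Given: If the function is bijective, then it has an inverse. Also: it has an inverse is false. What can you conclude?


Modus tollens: P → Q, ¬Q ⊢ ¬P
P: the function is bijective
Q: it has an inverse
We have P → Q and Q is false.
By modus tollens, P must be false.

It is not the case that the function is bijective


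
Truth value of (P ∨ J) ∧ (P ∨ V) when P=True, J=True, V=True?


P = True, J = True, V = True
Expression: (P ∨ J) ∧ (P ∨ V)
Step 1: P ∨ J = True OR True = True
Step 2: P ∨ V = True OR True = True
Step 3: (True) ∧ (True) = True AND True = True

True


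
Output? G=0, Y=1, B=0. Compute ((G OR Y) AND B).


G OR Y = 0|1 = 1
1 AND 0 = 0

0


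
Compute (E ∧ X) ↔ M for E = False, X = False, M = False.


E = False, X = False, M = False
Step 1: E ∧ X = False AND False = False
Step 2: (False) ↔ M: true when both sides have same truth value.
Result: False ↔ False = True

True


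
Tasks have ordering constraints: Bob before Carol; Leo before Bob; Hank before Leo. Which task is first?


Constraints: Bob before Carol; Leo before Bob; Hank before Leo
The first task can have nothing scheduled before it, so it must never appear on the right of a 'before'.
Tasks appearing after some 'before': Carol, Bob, Leo.
The only task not in that list is Hank → it is first.

Hank


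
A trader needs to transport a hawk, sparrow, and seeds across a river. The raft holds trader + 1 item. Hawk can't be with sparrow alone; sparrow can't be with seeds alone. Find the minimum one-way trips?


1. trader+sparrow → 2. trader ← 3. trader+hawk → 4. trader+sparrow ← 5. trader+seeds → 6. trader ← 7. trader+sparrow →
Minimum trips = 7

7


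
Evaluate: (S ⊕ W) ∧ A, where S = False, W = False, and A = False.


S = False, W = False, A = False
Step 1: S ⊕ W = False XOR False = False
Step 2: False ∧ A = False AND False = False
XOR true when exactly one of S,W is true; then AND with A.

False


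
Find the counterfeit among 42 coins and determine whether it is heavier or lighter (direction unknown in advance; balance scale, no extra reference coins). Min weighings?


Let n = 42. 84 possibilities (n coins × lighter/heavier); each weighing has 3 outcomes.
Bound for k weighings: say the first weighing puts j coins on each pan. If it tips, the 2j weighed coins remain suspects (each with a known direction) and k-1 weighings give 3^(k-1) outcomes; 3^(k-1) is odd, so 2j ≤ 3^(k-1) - 1. If it balances, the n - 2j unweighed coins remain with direction unknown: 2(n - 2j) ≤ 3^(k-1) - 1 by the same parity argument. Adding, n ≤ (3^(k-1) - 1) + (3^(k-1) - 1)/2 = (3^k - 3)/2, and the classical three-group strategy achieves this (3 coins in 2 weighings, 12 in 3, 39 in 4, 120 in 5).
So we need the smallest k with (3^k - 3)/2 ≥ 42.
k = 4: (3^4 - 3)/2 = 39 < 42 ✗
k = 5: (3^5 - 3)/2 = 120 ≥ 42 ✓

5
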